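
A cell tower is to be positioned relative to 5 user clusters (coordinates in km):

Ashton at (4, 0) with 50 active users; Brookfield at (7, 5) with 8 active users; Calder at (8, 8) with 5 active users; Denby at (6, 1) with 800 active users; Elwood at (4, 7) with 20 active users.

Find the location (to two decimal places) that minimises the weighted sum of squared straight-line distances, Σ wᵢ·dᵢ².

The minimiser of Σwᵢ‖p−pᵢ‖² is the weighted centroid p* = (Σwᵢpᵢ)/(Σwᵢ).
Σwᵢ = 883.
Σwᵢxᵢ = 50·4 + 8·7 + 5·8 + 800·6 + 20·4 = 5176.
Σwᵢyᵢ = 50·0 + 8·5 + 5·8 + 800·1 + 20·7 = 1020.
x* = 5176/883 = 5.86, y* = 1020/883 = 1.16.

(5.86, 1.16)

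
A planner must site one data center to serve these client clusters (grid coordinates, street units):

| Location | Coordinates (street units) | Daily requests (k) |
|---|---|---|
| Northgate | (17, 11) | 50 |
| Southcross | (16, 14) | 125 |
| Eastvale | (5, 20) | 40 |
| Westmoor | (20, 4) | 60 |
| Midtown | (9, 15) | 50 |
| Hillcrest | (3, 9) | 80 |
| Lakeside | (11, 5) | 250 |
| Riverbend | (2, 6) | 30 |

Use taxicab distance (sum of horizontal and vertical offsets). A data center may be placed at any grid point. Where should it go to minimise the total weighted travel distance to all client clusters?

(11, 9)

Manhattan distance separates: Σwᵢ(|x−xᵢ|+|y−yᵢ|) = Σwᵢ|x−xᵢ| + Σwᵢ|y−yᵢ|, so x and y are optimised independently as 1-D weighted medians.
Total weight W = 685; half = 342.5.
x-coordinate, sorted with cumulative weight:
  x=2 (Riverbend, w=30) cum 30
  x=3 (Hillcrest, w=80) cum 110
  x=5 (Eastvale, w=40) cum 150
  x=9 (Midtown, w=50) cum 200
  x=11 (Lakeside, w=250) cum 450  ← median
  x=16 (Southcross, w=125) cum 575
  x=17 (Northgate, w=50) cum 625
  x=20 (Westmoor, w=60) cum 685
⇒ x* = 11
y-coordinate, sorted with cumulative weight:
  y=4 (Westmoor, w=60) cum 60
  y=5 (Lakeside, w=250) cum 310
  y=6 (Riverbend, w=30) cum 340
  y=9 (Hillcrest, w=80) cum 420  ← median
  y=11 (Northgate, w=50) cum 470
  y=14 (Southcross, w=125) cum 595
  y=15 (Midtown, w=50) cum 645
  y=20 (Eastvale, w=40) cum 685
⇒ y* = 9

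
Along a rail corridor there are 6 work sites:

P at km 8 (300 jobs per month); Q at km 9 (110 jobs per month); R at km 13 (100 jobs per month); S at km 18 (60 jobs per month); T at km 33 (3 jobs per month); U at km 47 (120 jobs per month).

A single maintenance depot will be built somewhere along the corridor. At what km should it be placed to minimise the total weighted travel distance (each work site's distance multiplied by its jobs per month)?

For a sum of weighted absolute distances on a line, the optimum is the weighted median (not the mean). Total weight W = 693; half-weight = 346.5.
Sort by position and accumulate weight:
  km 8 (P, w=300) → cum 300
  km 9 (Q, w=110) → cum 410  ≥ 346.5 → median here
  km 13 (R, w=100) → cum 510
  km 18 (S, w=60) → cum 570
  km 33 (T, w=3) → cum 573
  km 47 (U, w=120) → cum 693
Optimal location: km 9.

x = 9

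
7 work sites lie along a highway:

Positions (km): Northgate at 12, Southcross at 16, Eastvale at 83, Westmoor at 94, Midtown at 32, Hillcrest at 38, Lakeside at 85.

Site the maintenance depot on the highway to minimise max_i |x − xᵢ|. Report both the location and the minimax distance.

The 1-center on a line is the midpoint of the two extreme points: leftmost at 12, rightmost at 94.
Optimal location = (12 + 94)/2 = 53; maximum distance = (94 − 12)/2 = 41.

location 53, max distance 41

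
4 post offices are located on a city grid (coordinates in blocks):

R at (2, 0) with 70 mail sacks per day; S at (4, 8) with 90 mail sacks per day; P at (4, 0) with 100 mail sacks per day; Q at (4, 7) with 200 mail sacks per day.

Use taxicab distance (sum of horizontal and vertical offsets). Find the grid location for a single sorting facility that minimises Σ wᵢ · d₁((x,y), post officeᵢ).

Manhattan distance separates: Σwᵢ(|x−xᵢ|+|y−yᵢ|) = Σwᵢ|x−xᵢ| + Σwᵢ|y−yᵢ|, so x and y are optimised independently as 1-D weighted medians.
Total weight W = 460; half = 230.
x-coordinate, sorted with cumulative weight:
  x=2 (R, w=70) cum 70
  x=4 (S, w=90) cum 160
  x=4 (P, w=100) cum 260  ← median
  x=4 (Q, w=200) cum 460
⇒ x* = 4
y-coordinate, sorted with cumulative weight:
  y=0 (R, w=70) cum 70
  y=0 (P, w=100) cum 170
  y=7 (Q, w=200) cum 370  ← median
  y=8 (S, w=90) cum 460
⇒ y* = 7

(4, 7)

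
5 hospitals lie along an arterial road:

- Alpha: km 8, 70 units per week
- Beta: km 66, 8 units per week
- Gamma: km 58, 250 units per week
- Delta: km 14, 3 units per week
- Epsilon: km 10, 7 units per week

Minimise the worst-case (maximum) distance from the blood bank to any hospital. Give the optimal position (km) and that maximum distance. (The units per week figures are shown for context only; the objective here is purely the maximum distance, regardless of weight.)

location 37, max distance 29

The 1-center on a line is the midpoint of the two extreme points: leftmost at 8, rightmost at 66.
Optimal location = (8 + 66)/2 = 37; maximum distance = (66 − 8)/2 = 29.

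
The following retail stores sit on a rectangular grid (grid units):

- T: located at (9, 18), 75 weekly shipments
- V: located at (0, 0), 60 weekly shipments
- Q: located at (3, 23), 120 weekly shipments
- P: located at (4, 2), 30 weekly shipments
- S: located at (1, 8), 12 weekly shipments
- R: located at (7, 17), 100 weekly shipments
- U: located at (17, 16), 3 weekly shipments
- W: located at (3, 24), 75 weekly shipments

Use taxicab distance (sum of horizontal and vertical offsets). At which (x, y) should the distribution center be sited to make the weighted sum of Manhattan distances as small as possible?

(3, 18)

Manhattan distance separates: Σwᵢ(|x−xᵢ|+|y−yᵢ|) = Σwᵢ|x−xᵢ| + Σwᵢ|y−yᵢ|, so x and y are optimised independently as 1-D weighted medians.
Total weight W = 475; half = 237.5.
x-coordinate, sorted with cumulative weight:
  x=0 (V, w=60) cum 60
  x=1 (S, w=12) cum 72
  x=3 (Q, w=120) cum 192
  x=3 (W, w=75) cum 267  ← median
  x=4 (P, w=30) cum 297
  x=7 (R, w=100) cum 397
  x=9 (T, w=75) cum 472
  x=17 (U, w=3) cum 475
⇒ x* = 3
y-coordinate, sorted with cumulative weight:
  y=0 (V, w=60) cum 60
  y=2 (P, w=30) cum 90
  y=8 (S, w=12) cum 102
  y=16 (U, w=3) cum 105
  y=17 (R, w=100) cum 205
  y=18 (T, w=75) cum 280  ← median
  y=23 (Q, w=120) cum 400
  y=24 (W, w=75) cum 475
⇒ y* = 18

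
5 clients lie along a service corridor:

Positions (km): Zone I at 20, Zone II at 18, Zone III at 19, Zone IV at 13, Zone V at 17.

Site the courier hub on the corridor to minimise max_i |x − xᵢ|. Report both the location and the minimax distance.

The 1-center on a line is the midpoint of the two extreme points: leftmost at 13, rightmost at 20.
Optimal location = (13 + 20)/2 = 16.5; maximum distance = (20 − 13)/2 = 3.5.

location 16.5, max distance 3.5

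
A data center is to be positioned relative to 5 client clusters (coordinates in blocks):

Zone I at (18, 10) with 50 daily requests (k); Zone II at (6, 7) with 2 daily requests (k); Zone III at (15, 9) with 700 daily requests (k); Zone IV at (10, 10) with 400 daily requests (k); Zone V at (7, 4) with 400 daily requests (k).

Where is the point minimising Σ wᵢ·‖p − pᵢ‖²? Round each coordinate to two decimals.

The minimiser of Σwᵢ‖p−pᵢ‖² is the weighted centroid p* = (Σwᵢpᵢ)/(Σwᵢ).
Σwᵢ = 1552.
Σwᵢxᵢ = 50·18 + 2·6 + 700·15 + 400·10 + 400·7 = 18212.
Σwᵢyᵢ = 50·10 + 2·7 + 700·9 + 400·10 + 400·4 = 12414.
x* = 18212/1552 = 11.73, y* = 12414/1552 = 8.00.

(11.73, 8.00)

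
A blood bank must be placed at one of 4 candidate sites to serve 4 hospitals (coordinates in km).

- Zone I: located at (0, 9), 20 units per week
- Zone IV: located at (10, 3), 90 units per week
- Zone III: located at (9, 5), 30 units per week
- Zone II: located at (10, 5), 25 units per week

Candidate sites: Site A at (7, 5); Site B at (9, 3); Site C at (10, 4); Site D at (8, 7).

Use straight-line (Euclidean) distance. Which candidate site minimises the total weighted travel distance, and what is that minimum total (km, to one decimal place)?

Total weighted distance at each candidate:
  Site A (7, 5): total = 620.7
  Site B (9, 3): total = 422.2
  Site C (10, 4): total = 381.0
  Site D (8, 7): total = 705.2
Minimum is at Site C with total 381.0 km.

Site C, total 381.0 km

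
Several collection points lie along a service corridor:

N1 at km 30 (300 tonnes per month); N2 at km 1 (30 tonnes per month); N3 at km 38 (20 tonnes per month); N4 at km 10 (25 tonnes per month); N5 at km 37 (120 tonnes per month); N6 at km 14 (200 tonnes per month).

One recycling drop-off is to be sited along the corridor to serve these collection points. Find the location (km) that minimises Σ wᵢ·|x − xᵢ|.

x = 30

For a sum of weighted absolute distances on a line, the optimum is the weighted median (not the mean). Total weight W = 695; half-weight = 347.5.
Sort by position and accumulate weight:
  km 1 (N2, w=30) → cum 30
  km 10 (N4, w=25) → cum 55
  km 14 (N6, w=200) → cum 255
  km 30 (N1, w=300) → cum 555  ≥ 347.5 → median here
  km 37 (N5, w=120) → cum 675
  km 38 (N3, w=20) → cum 695
Optimal location: km 30.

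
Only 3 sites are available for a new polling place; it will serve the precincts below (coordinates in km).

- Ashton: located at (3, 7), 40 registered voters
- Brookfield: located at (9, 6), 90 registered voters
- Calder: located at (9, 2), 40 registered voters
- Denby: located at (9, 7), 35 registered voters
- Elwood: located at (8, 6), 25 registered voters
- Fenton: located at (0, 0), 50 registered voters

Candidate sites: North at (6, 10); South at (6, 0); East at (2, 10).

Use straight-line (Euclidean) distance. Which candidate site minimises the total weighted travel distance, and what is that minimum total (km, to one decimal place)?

South, total 1777.3 km

Total weighted distance at each candidate:
  North (6, 10): total = 1804.9
  South (6, 0): total = 1777.3
  East (2, 10): total = 2234.0
Minimum is at South with total 1777.3 km.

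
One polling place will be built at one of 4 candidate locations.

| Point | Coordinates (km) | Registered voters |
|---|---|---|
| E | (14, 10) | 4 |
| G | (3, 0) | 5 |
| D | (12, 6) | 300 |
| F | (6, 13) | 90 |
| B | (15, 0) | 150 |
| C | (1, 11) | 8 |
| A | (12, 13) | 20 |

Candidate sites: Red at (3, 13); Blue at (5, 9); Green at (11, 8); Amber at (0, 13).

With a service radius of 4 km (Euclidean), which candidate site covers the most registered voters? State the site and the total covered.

Green, covering 304

Coverage radius r = 4 km; a point is covered iff (Δx)²+(Δy)² ≤ 4² = 16.
  Red (3, 13): covers {F, C} → 98
  Blue (5, 9): covers {none} → 0
  Green (11, 8): covers {E, D} → 304
  Amber (0, 13): covers {C} → 8
Maximum coverage at Green: 304 registered voters.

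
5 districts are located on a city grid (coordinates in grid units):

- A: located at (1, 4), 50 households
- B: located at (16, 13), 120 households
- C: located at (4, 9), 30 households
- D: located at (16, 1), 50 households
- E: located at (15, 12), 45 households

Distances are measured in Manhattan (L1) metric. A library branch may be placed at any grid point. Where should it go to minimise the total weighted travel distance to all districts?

(16, 12)

Manhattan distance separates: Σwᵢ(|x−xᵢ|+|y−yᵢ|) = Σwᵢ|x−xᵢ| + Σwᵢ|y−yᵢ|, so x and y are optimised independently as 1-D weighted medians.
Total weight W = 295; half = 147.5.
x-coordinate, sorted with cumulative weight:
  x=1 (A, w=50) cum 50
  x=4 (C, w=30) cum 80
  x=15 (E, w=45) cum 125
  x=16 (B, w=120) cum 245  ← median
  x=16 (D, w=50) cum 295
⇒ x* = 16
y-coordinate, sorted with cumulative weight:
  y=1 (D, w=50) cum 50
  y=4 (A, w=50) cum 100
  y=9 (C, w=30) cum 130
  y=12 (E, w=45) cum 175  ← median
  y=13 (B, w=120) cum 295
⇒ y* = 12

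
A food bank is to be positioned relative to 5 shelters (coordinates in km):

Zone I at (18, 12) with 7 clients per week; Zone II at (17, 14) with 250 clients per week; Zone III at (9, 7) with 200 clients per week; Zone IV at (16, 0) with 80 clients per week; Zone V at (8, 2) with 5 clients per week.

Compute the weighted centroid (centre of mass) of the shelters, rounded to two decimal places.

The minimiser of Σwᵢ‖p−pᵢ‖² is the weighted centroid p* = (Σwᵢpᵢ)/(Σwᵢ).
Σwᵢ = 542.
Σwᵢxᵢ = 7·18 + 250·17 + 200·9 + 80·16 + 5·8 = 7496.
Σwᵢyᵢ = 7·12 + 250·14 + 200·7 + 80·0 + 5·2 = 4994.
x* = 7496/542 = 13.83, y* = 4994/542 = 9.21.

(13.83, 9.21)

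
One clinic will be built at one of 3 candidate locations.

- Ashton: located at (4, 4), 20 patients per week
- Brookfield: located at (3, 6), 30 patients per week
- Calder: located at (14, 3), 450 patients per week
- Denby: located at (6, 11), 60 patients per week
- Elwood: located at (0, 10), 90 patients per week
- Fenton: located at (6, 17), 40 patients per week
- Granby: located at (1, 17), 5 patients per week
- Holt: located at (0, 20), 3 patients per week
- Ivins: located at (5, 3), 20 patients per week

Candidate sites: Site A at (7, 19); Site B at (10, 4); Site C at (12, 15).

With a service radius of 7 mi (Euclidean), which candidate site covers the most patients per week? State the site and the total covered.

Site B, covering 490

Coverage radius r = 7 mi; a point is covered iff (Δx)²+(Δy)² ≤ 7² = 49.
  Site A (7, 19): covers {Fenton, Granby} → 45
  Site B (10, 4): covers {Ashton, Calder, Ivins} → 490
  Site C (12, 15): covers {Fenton} → 40
Maximum coverage at Site B: 490 patients per week.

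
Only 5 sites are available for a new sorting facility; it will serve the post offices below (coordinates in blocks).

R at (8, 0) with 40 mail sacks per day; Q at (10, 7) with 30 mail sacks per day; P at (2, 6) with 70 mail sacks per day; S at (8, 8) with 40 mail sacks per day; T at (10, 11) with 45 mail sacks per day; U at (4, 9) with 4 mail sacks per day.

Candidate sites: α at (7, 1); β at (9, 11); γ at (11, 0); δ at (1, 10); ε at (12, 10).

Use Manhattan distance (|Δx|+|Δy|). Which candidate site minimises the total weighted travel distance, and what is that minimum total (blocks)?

Total weighted distance at each candidate:
  α (7, 1): total = 1999
  β (9, 11): total = 1703
  γ (11, 0): total = 2454
  δ (1, 10): total = 2216
  ε (12, 10): total = 2101
Minimum is at β with total 1703 blocks.

β, total 1703 blocks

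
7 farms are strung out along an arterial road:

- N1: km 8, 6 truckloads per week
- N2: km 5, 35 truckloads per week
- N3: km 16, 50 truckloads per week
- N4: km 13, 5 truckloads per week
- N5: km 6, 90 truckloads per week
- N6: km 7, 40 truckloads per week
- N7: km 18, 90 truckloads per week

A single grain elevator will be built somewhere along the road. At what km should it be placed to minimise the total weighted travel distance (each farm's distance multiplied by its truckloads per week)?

x = 7

For a sum of weighted absolute distances on a line, the optimum is the weighted median (not the mean). Total weight W = 316; half-weight = 158.
Sort by position and accumulate weight:
  km 5 (N2, w=35) → cum 35
  km 6 (N5, w=90) → cum 125
  km 7 (N6, w=40) → cum 165  ≥ 158 → median here
  km 8 (N1, w=6) → cum 171
  km 13 (N4, w=5) → cum 176
  km 16 (N3, w=50) → cum 226
  km 18 (N7, w=90) → cum 316
Optimal location: km 7.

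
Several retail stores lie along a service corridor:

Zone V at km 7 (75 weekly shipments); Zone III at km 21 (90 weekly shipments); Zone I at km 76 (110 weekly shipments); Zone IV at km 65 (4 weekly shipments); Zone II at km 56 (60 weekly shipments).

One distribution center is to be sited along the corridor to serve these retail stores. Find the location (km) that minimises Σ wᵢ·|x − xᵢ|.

For a sum of weighted absolute distances on a line, the optimum is the weighted median (not the mean). Total weight W = 339; half-weight = 169.5.
Sort by position and accumulate weight:
  km 7 (Zone V, w=75) → cum 75
  km 21 (Zone III, w=90) → cum 165
  km 56 (Zone II, w=60) → cum 225  ≥ 169.5 → median here
  km 65 (Zone IV, w=4) → cum 229
  km 76 (Zone I, w=110) → cum 339
Optimal location: km 56.

x = 56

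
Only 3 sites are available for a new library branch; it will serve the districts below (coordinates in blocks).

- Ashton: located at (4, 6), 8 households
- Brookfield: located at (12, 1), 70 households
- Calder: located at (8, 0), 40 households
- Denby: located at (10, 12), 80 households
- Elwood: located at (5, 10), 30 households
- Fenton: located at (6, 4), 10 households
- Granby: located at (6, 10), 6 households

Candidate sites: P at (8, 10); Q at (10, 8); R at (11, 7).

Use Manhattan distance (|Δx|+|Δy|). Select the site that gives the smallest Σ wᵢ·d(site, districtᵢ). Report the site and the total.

Q, total 1740 blocks

Total weighted distance at each candidate:
  P (8, 10): total = 1876
  Q (10, 8): total = 1740
  R (11, 7): total = 1832
Minimum is at Q with total 1740 blocks.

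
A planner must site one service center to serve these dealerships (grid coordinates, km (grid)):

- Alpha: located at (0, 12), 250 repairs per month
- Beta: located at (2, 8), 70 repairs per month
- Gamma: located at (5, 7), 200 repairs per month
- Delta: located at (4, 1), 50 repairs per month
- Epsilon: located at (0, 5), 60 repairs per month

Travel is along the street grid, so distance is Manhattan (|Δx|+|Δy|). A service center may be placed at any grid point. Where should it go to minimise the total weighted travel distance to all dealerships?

(2, 8)

Manhattan distance separates: Σwᵢ(|x−xᵢ|+|y−yᵢ|) = Σwᵢ|x−xᵢ| + Σwᵢ|y−yᵢ|, so x and y are optimised independently as 1-D weighted medians.
Total weight W = 630; half = 315.
x-coordinate, sorted with cumulative weight:
  x=0 (Alpha, w=250) cum 250
  x=0 (Epsilon, w=60) cum 310
  x=2 (Beta, w=70) cum 380  ← median
  x=4 (Delta, w=50) cum 430
  x=5 (Gamma, w=200) cum 630
⇒ x* = 2
y-coordinate, sorted with cumulative weight:
  y=1 (Delta, w=50) cum 50
  y=5 (Epsilon, w=60) cum 110
  y=7 (Gamma, w=200) cum 310
  y=8 (Beta, w=70) cum 380  ← median
  y=12 (Alpha, w=250) cum 630
⇒ y* = 8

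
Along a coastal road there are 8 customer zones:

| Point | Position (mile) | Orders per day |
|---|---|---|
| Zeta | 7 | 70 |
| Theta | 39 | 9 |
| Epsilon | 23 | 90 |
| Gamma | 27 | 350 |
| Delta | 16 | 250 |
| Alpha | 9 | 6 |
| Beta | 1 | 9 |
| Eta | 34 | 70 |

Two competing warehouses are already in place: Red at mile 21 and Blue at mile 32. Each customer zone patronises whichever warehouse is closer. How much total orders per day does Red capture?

The indifferent point is the midpoint (21+32)/2 = 26.5; customer zones left of it (closer to Red at 21) go to Red, those right go to Blue.
  Beta at 1 (w=9) → Red
  Zeta at 7 (w=70) → Red
  Alpha at 9 (w=6) → Red
  Delta at 16 (w=250) → Red
  Epsilon at 23 (w=90) → Red
  Gamma at 27 (w=350) → Blue
  Eta at 34 (w=70) → Blue
  Theta at 39 (w=9) → Blue
Red captures 425; Blue captures 429.

425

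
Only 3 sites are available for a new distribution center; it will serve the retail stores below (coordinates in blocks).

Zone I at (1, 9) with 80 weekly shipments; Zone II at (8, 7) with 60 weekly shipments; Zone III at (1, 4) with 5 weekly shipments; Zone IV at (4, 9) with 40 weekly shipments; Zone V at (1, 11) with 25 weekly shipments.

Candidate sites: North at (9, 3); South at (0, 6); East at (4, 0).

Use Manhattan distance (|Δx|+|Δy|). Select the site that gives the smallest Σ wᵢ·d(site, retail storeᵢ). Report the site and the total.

Total weighted distance at each candidate:
  North (9, 3): total = 2305
  South (0, 6): total = 1305
  East (4, 0): total = 2365
Minimum is at South with total 1305 blocks.

South, total 1305 blocks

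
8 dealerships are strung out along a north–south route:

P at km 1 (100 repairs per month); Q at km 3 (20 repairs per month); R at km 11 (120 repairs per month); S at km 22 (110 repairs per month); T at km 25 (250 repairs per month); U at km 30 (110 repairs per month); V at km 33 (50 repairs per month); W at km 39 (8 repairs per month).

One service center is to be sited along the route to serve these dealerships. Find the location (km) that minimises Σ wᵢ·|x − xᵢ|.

x = 25

For a sum of weighted absolute distances on a line, the optimum is the weighted median (not the mean). Total weight W = 768; half-weight = 384.
Sort by position and accumulate weight:
  km 1 (P, w=100) → cum 100
  km 3 (Q, w=20) → cum 120
  km 11 (R, w=120) → cum 240
  km 22 (S, w=110) → cum 350
  km 25 (T, w=250) → cum 600  ≥ 384 → median here
  km 30 (U, w=110) → cum 710
  km 33 (V, w=50) → cum 760
  km 39 (W, w=8) → cum 768
Optimal location: km 25.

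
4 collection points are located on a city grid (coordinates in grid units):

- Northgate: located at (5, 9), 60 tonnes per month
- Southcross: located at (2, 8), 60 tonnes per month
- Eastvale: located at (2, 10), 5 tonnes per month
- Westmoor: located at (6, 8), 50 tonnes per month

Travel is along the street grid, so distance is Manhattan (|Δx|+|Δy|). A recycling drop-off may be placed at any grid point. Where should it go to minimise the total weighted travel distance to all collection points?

(5, 8)

Manhattan distance separates: Σwᵢ(|x−xᵢ|+|y−yᵢ|) = Σwᵢ|x−xᵢ| + Σwᵢ|y−yᵢ|, so x and y are optimised independently as 1-D weighted medians.
Total weight W = 175; half = 87.5.
x-coordinate, sorted with cumulative weight:
  x=2 (Southcross, w=60) cum 60
  x=2 (Eastvale, w=5) cum 65
  x=5 (Northgate, w=60) cum 125  ← median
  x=6 (Westmoor, w=50) cum 175
⇒ x* = 5
y-coordinate, sorted with cumulative weight:
  y=8 (Southcross, w=60) cum 60
  y=8 (Westmoor, w=50) cum 110  ← median
  y=9 (Northgate, w=60) cum 170
  y=10 (Eastvale, w=5) cum 175
⇒ y* = 8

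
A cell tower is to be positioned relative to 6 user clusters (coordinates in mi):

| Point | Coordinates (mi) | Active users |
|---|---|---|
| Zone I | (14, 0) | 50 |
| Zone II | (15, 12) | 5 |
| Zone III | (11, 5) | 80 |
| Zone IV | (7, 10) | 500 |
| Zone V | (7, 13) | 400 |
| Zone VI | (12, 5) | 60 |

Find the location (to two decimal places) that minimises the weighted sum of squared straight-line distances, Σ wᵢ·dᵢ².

(7.92, 10.01)

The minimiser of Σwᵢ‖p−pᵢ‖² is the weighted centroid p* = (Σwᵢpᵢ)/(Σwᵢ).
Σwᵢ = 1095.
Σwᵢxᵢ = 50·14 + 5·15 + 80·11 + 500·7 + 400·7 + 60·12 = 8675.
Σwᵢyᵢ = 50·0 + 5·12 + 80·5 + 500·10 + 400·13 + 60·5 = 10960.
x* = 8675/1095 = 7.92, y* = 10960/1095 = 10.01.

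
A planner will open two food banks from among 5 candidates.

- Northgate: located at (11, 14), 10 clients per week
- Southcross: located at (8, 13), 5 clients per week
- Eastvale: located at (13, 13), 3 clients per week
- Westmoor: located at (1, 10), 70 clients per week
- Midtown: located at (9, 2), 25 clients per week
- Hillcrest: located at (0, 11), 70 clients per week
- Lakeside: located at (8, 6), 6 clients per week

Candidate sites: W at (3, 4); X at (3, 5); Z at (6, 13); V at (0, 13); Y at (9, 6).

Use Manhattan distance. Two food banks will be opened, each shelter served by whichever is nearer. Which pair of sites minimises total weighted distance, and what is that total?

Evaluate every pair (each demand assigned to the nearer of the two):
  {V, Y}: total = 699
  {W, V}: total = 861
  {X, V}: total = 880
  {Z, V}: total = 915
  {Z, Y}: total = 1317
  {X, Y}: total = 1399
  {X, Z}: total = 1402
  {W, Z}: total = 1453
  {W, Y}: total = 1539
  {W, X}: total = 1645
Best pair: {V, Y} with total 699.

{V, Y}, total 699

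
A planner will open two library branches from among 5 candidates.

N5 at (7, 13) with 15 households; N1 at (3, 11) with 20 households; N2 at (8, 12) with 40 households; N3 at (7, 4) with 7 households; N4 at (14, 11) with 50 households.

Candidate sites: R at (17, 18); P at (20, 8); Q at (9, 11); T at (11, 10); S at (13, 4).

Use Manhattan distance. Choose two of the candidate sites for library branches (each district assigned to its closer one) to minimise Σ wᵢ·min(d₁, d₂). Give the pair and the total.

Evaluate every pair (each demand assigned to the nearer of the two):
  {Q, T}: total = 523
  {Q, S}: total = 552
  {R, Q}: total = 573
  {P, Q}: total = 573
  {T, S}: total = 727
  {R, T}: total = 755
  {P, T}: total = 755
  {R, S}: total = 1527
  {P, S}: total = 1527
  {R, P}: total = 1794
Best pair: {Q, T} with total 523.

{Q, T}, total 523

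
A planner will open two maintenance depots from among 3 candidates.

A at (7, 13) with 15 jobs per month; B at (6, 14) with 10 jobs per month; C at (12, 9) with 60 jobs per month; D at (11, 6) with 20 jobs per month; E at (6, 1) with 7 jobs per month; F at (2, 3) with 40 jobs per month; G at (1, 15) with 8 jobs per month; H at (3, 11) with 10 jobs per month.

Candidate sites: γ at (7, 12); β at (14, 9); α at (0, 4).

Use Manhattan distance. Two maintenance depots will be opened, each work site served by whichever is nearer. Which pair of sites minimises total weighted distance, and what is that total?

Evaluate every pair (each demand assigned to the nearer of the two):
  {β, α}: total = 914
  {γ, α}: total = 1030
  {γ, β}: total = 1051
Best pair: {β, α} with total 914.

{β, α}, total 914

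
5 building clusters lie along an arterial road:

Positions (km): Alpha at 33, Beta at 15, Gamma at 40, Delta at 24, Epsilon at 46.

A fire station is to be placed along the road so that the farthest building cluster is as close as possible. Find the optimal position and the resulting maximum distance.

The 1-center on a line is the midpoint of the two extreme points: leftmost at 15, rightmost at 46.
Optimal location = (15 + 46)/2 = 30.5; maximum distance = (46 − 15)/2 = 15.5.

location 30.5, max distance 15.5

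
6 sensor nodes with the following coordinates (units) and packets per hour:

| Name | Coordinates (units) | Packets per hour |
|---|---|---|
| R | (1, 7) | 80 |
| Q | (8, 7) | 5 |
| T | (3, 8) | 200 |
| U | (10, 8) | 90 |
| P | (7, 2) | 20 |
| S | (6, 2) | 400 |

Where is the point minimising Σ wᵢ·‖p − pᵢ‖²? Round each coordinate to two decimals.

The minimiser of Σwᵢ‖p−pᵢ‖² is the weighted centroid p* = (Σwᵢpᵢ)/(Σwᵢ).
Σwᵢ = 795.
Σwᵢxᵢ = 80·1 + 5·8 + 200·3 + 90·10 + 20·7 + 400·6 = 4160.
Σwᵢyᵢ = 80·7 + 5·7 + 200·8 + 90·8 + 20·2 + 400·2 = 3755.
x* = 4160/795 = 5.23, y* = 3755/795 = 4.72.

(5.23, 4.72)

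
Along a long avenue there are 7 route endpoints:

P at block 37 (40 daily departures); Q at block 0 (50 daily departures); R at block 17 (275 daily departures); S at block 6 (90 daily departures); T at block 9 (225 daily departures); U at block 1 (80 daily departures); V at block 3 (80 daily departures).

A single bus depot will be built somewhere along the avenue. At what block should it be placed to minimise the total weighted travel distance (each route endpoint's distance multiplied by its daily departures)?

For a sum of weighted absolute distances on a line, the optimum is the weighted median (not the mean). Total weight W = 840; half-weight = 420.
Sort by position and accumulate weight:
  block 0 (Q, w=50) → cum 50
  block 1 (U, w=80) → cum 130
  block 3 (V, w=80) → cum 210
  block 6 (S, w=90) → cum 300
  block 9 (T, w=225) → cum 525  ≥ 420 → median here
  block 17 (R, w=275) → cum 800
  block 37 (P, w=40) → cum 840
Optimal location: block 9.

x = 9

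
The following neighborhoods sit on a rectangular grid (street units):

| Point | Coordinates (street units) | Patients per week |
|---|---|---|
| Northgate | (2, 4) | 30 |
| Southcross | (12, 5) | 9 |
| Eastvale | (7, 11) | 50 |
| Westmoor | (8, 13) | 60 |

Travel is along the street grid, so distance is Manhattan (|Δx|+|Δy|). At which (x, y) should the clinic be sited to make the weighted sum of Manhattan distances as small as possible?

Manhattan distance separates: Σwᵢ(|x−xᵢ|+|y−yᵢ|) = Σwᵢ|x−xᵢ| + Σwᵢ|y−yᵢ|, so x and y are optimised independently as 1-D weighted medians.
Total weight W = 149; half = 74.5.
x-coordinate, sorted with cumulative weight:
  x=2 (Northgate, w=30) cum 30
  x=7 (Eastvale, w=50) cum 80  ← median
  x=8 (Westmoor, w=60) cum 140
  x=12 (Southcross, w=9) cum 149
⇒ x* = 7
y-coordinate, sorted with cumulative weight:
  y=4 (Northgate, w=30) cum 30
  y=5 (Southcross, w=9) cum 39
  y=11 (Eastvale, w=50) cum 89  ← median
  y=13 (Westmoor, w=60) cum 149
⇒ y* = 11

(7, 11)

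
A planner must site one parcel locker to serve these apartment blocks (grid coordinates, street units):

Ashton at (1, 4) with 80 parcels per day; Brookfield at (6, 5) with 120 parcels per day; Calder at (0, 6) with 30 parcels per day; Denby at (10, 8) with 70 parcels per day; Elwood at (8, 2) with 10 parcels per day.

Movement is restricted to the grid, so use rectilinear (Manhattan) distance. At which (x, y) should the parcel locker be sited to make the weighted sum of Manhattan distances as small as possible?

(6, 5)

Manhattan distance separates: Σwᵢ(|x−xᵢ|+|y−yᵢ|) = Σwᵢ|x−xᵢ| + Σwᵢ|y−yᵢ|, so x and y are optimised independently as 1-D weighted medians.
Total weight W = 310; half = 155.
x-coordinate, sorted with cumulative weight:
  x=0 (Calder, w=30) cum 30
  x=1 (Ashton, w=80) cum 110
  x=6 (Brookfield, w=120) cum 230  ← median
  x=8 (Elwood, w=10) cum 240
  x=10 (Denby, w=70) cum 310
⇒ x* = 6
y-coordinate, sorted with cumulative weight:
  y=2 (Elwood, w=10) cum 10
  y=4 (Ashton, w=80) cum 90
  y=5 (Brookfield, w=120) cum 210  ← median
  y=6 (Calder, w=30) cum 240
  y=8 (Denby, w=70) cum 310
⇒ y* = 5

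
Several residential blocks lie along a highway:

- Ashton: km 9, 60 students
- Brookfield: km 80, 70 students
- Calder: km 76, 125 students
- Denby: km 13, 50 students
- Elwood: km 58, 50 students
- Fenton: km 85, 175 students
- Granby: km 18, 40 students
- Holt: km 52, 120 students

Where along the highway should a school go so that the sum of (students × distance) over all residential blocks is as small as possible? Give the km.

x = 76

For a sum of weighted absolute distances on a line, the optimum is the weighted median (not the mean). Total weight W = 690; half-weight = 345.
Sort by position and accumulate weight:
  km 9 (Ashton, w=60) → cum 60
  km 13 (Denby, w=50) → cum 110
  km 18 (Granby, w=40) → cum 150
  km 52 (Holt, w=120) → cum 270
  km 58 (Elwood, w=50) → cum 320
  km 76 (Calder, w=125) → cum 445  ≥ 345 → median here
  km 80 (Brookfield, w=70) → cum 515
  km 85 (Fenton, w=175) → cum 690
Optimal location: km 76.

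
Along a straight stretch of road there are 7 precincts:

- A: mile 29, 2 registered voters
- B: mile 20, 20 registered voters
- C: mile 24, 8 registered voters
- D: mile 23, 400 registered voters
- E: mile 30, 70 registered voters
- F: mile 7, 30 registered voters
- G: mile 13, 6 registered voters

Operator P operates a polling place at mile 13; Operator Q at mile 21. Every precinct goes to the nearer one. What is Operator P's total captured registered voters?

36

The indifferent point is the midpoint (13+21)/2 = 17; precincts left of it (closer to Operator P at 13) go to Operator P, those right go to Operator Q.
  F at 7 (w=30) → Operator P
  G at 13 (w=6) → Operator P
  B at 20 (w=20) → Operator Q
  D at 23 (w=400) → Operator Q
  C at 24 (w=8) → Operator Q
  A at 29 (w=2) → Operator Q
  E at 30 (w=70) → Operator Q
Operator P captures 36; Operator Q captures 500.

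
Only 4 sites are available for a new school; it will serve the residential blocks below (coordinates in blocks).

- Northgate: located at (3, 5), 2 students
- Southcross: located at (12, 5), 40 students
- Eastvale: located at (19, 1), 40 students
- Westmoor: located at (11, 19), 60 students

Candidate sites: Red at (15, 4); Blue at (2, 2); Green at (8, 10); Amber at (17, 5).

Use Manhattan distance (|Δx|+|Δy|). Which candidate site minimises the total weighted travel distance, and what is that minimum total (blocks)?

Red, total 1606 blocks

Total weighted distance at each candidate:
  Red (15, 4): total = 1606
  Blue (2, 2): total = 2808
  Green (8, 10): total = 1900
  Amber (17, 5): total = 1668
Minimum is at Red with total 1606 blocks.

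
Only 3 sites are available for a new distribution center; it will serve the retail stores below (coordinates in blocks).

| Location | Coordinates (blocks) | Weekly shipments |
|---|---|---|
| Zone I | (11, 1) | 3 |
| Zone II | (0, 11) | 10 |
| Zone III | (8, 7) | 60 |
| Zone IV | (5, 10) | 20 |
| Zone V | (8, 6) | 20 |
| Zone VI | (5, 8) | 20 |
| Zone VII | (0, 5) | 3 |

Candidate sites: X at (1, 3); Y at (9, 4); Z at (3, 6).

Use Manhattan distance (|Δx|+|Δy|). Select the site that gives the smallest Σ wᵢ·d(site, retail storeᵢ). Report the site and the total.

Total weighted distance at each candidate:
  X (1, 3): total = 1395
  Y (9, 4): total = 865
  Z (3, 6): total = 791
Minimum is at Z with total 791 blocks.

Z, total 791 blocks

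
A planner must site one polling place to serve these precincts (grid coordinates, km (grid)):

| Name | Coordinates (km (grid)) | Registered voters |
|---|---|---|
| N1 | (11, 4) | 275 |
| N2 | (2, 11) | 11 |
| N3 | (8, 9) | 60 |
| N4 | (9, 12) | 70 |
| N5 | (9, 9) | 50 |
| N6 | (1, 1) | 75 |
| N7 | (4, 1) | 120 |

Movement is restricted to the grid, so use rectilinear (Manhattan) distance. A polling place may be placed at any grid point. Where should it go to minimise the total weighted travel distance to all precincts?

Manhattan distance separates: Σwᵢ(|x−xᵢ|+|y−yᵢ|) = Σwᵢ|x−xᵢ| + Σwᵢ|y−yᵢ|, so x and y are optimised independently as 1-D weighted medians.
Total weight W = 661; half = 330.5.
x-coordinate, sorted with cumulative weight:
  x=1 (N6, w=75) cum 75
  x=2 (N2, w=11) cum 86
  x=4 (N7, w=120) cum 206
  x=8 (N3, w=60) cum 266
  x=9 (N4, w=70) cum 336  ← median
  x=9 (N5, w=50) cum 386
  x=11 (N1, w=275) cum 661
⇒ x* = 9
y-coordinate, sorted with cumulative weight:
  y=1 (N6, w=75) cum 75
  y=1 (N7, w=120) cum 195
  y=4 (N1, w=275) cum 470  ← median
  y=9 (N3, w=60) cum 530
  y=9 (N5, w=50) cum 580
  y=11 (N2, w=11) cum 591
  y=12 (N4, w=70) cum 661
⇒ y* = 4

(9, 4)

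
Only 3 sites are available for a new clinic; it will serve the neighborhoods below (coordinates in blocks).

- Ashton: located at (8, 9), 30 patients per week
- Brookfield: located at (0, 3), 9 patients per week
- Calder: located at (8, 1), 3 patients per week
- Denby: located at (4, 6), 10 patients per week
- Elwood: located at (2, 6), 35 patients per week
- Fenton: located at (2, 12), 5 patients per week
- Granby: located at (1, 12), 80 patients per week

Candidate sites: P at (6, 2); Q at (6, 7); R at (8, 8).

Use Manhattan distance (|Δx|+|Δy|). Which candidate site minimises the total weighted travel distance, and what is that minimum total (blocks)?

Total weighted distance at each candidate:
  P (6, 2): total = 1952
  Q (6, 7): total = 1284
  R (8, 8): total = 1438
Minimum is at Q with total 1284 blocks.

Q, total 1284 blocks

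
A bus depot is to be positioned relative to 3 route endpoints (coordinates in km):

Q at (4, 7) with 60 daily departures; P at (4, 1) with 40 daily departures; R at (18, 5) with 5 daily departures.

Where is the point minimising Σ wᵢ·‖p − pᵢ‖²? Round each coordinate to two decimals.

(4.67, 4.62)

The minimiser of Σwᵢ‖p−pᵢ‖² is the weighted centroid p* = (Σwᵢpᵢ)/(Σwᵢ).
Σwᵢ = 105.
Σwᵢxᵢ = 60·4 + 40·4 + 5·18 = 490.
Σwᵢyᵢ = 60·7 + 40·1 + 5·5 = 485.
x* = 490/105 = 4.67, y* = 485/105 = 4.62.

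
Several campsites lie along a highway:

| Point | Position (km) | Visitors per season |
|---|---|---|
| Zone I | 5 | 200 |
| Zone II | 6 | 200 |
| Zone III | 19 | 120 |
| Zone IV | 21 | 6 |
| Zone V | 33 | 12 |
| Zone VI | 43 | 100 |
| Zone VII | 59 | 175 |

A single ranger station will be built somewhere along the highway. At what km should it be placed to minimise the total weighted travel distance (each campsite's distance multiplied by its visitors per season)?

For a sum of weighted absolute distances on a line, the optimum is the weighted median (not the mean). Total weight W = 813; half-weight = 406.5.
Sort by position and accumulate weight:
  km 5 (Zone I, w=200) → cum 200
  km 6 (Zone II, w=200) → cum 400
  km 19 (Zone III, w=120) → cum 520  ≥ 406.5 → median here
  km 21 (Zone IV, w=6) → cum 526
  km 33 (Zone V, w=12) → cum 538
  km 43 (Zone VI, w=100) → cum 638
  km 59 (Zone VII, w=175) → cum 813
Optimal location: km 19.

x = 19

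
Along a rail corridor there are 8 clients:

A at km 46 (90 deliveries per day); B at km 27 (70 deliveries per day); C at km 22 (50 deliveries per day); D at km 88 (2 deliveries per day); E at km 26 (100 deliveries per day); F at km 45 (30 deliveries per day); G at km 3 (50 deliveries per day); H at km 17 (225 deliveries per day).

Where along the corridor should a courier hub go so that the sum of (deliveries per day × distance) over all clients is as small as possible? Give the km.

x = 22

For a sum of weighted absolute distances on a line, the optimum is the weighted median (not the mean). Total weight W = 617; half-weight = 308.5.
Sort by position and accumulate weight:
  km 3 (G, w=50) → cum 50
  km 17 (H, w=225) → cum 275
  km 22 (C, w=50) → cum 325  ≥ 308.5 → median here
  km 26 (E, w=100) → cum 425
  km 27 (B, w=70) → cum 495
  km 45 (F, w=30) → cum 525
  km 46 (A, w=90) → cum 615
  km 88 (D, w=2) → cum 617
Optimal location: km 22.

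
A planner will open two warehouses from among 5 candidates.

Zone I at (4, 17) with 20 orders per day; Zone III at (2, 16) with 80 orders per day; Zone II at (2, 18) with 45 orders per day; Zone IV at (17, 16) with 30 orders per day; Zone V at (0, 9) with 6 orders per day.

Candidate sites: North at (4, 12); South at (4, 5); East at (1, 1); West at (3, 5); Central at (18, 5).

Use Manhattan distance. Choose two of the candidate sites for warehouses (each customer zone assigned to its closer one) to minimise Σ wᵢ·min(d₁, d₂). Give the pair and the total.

Evaluate every pair (each demand assigned to the nearer of the two):
  {North, Central}: total = 1342
  {North, South}: total = 1492
  {North, East}: total = 1492
  {North, West}: total = 1492
  {West, Central}: total = 2252
  {South, Central}: total = 2363
  {South, West}: total = 2592
  {East, West}: total = 2642
  {South, East}: total = 2723
  {East, Central}: total = 2884
Best pair: {North, Central} with total 1342.

{North, Central}, total 1342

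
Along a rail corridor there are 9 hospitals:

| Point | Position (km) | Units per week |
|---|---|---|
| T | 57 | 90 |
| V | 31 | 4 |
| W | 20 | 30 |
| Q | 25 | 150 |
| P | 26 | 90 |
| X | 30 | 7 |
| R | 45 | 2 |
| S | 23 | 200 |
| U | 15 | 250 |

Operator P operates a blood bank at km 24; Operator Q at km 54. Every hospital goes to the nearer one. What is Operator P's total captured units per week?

731

The indifferent point is the midpoint (24+54)/2 = 39; hospitals left of it (closer to Operator P at 24) go to Operator P, those right go to Operator Q.
  U at 15 (w=250) → Operator P
  W at 20 (w=30) → Operator P
  S at 23 (w=200) → Operator P
  Q at 25 (w=150) → Operator P
  P at 26 (w=90) → Operator P
  X at 30 (w=7) → Operator P
  V at 31 (w=4) → Operator P
  R at 45 (w=2) → Operator Q
  T at 57 (w=90) → Operator Q
Operator P captures 731; Operator Q captures 92.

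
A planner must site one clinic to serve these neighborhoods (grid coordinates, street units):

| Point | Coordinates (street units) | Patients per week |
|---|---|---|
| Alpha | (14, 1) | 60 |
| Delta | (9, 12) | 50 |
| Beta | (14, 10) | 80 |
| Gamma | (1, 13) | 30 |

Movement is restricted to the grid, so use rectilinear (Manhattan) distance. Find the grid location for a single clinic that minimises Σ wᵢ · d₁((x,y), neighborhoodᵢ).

Manhattan distance separates: Σwᵢ(|x−xᵢ|+|y−yᵢ|) = Σwᵢ|x−xᵢ| + Σwᵢ|y−yᵢ|, so x and y are optimised independently as 1-D weighted medians.
Total weight W = 220; half = 110.
x-coordinate, sorted with cumulative weight:
  x=1 (Gamma, w=30) cum 30
  x=9 (Delta, w=50) cum 80
  x=14 (Alpha, w=60) cum 140  ← median
  x=14 (Beta, w=80) cum 220
⇒ x* = 14
y-coordinate, sorted with cumulative weight:
  y=1 (Alpha, w=60) cum 60
  y=10 (Beta, w=80) cum 140  ← median
  y=12 (Delta, w=50) cum 190
  y=13 (Gamma, w=30) cum 220
⇒ y* = 10

(14, 10)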